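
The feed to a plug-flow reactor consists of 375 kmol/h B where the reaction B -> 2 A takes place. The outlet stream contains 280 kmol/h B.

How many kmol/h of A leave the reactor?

190 kmol/h

For B: n = n₀ − 1ξ → 280 = 375 − 1ξ, giving ξ = 95 kmol/h.
Outlet amounts (n = n₀ + ν ξ):
  B: 375 − 1(95) = 280
  A: 0 + 2(95) = 190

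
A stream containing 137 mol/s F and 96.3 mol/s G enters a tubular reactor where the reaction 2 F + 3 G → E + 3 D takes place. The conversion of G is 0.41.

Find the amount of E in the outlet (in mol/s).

13.2 mol/s

G reacted = 0.41 × 96.3 = 39.48 mol/s; ν_G = −3, so ξ = 39.48/3 = 13.16 mol/s.
Outlet amounts (n = n₀ + ν ξ):
  F: 137 − 2(13.16) = 110.7
  G: 96.3 − 3(13.16) = 56.82
  E: 0 + 1(13.16) = 13.16
  D: 0 + 3(13.16) = 39.48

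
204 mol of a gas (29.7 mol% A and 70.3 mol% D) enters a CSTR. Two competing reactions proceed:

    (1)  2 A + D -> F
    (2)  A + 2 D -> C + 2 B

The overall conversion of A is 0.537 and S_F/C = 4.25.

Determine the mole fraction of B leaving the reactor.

0.0392

Conversion of A: A consumed = 0.537 × 60.59 = 32.54 mol = 2ξ₁ + 1ξ₂.
Selectivity: 1ξ₁ / (1ξ₂) = 4.25 → ξ₁ = 4.25 ξ₂.
Substitute: (2·4.25 + 1) ξ₂ = 32.54 → ξ₂ = 3.425 mol, ξ₁ = 14.56 mol.
Outlet amounts (n = n₀ + Σ ν·ξ):
  A: 60.59 − 2(14.56) − 1(3.425) = 28.05
  D: 143.4 − 1(14.56) − 2(3.425) = 122
  F: 0 + 1(14.56) = 14.56
  C: 0 + 1(3.425) = 3.425
  B: 0 + 2(3.425) = 6.85
Total out = 174.9 mol; y_B = 6.85 / 174.9 = 0.03917.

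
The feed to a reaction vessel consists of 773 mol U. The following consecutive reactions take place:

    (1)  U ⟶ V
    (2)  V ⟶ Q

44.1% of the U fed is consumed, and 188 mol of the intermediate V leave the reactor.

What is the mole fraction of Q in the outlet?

0.198

Conversion of U: U consumed = 1ξ₁ = 0.441 × 773 → ξ₁ = 340.9 mol.
V balance: n_V = 0 + 1ξ₁ − 1ξ₂ = 188 → ξ₂ = (1·340.9 − 188)/1 = 152.9 mol.
Outlet amounts (n = n₀ + Σ ν·ξ):
  U: 773 − 1(340.9) = 432.1
  V: 0 + 1(340.9) − 1(152.9) = 188
  Q: 0 + 1(152.9) = 152.9
Total out = 773 mol; y_Q = 152.9 / 773 = 0.1978.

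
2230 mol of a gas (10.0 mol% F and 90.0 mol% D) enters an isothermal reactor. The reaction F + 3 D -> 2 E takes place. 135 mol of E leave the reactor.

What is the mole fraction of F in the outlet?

For E: n = n₀ + 2ξ → 135 = 0 + 2ξ, giving ξ = 67.5 mol.
Outlet amounts (n = n₀ + ν ξ):
  F: 223 − 1(67.5) = 155.5
  D: 2007 − 3(67.5) = 1804
  E: 0 + 2(67.5) = 135
Total out = 2095 mol; y_F = 155.5 / 2095 = 0.07422.

0.0742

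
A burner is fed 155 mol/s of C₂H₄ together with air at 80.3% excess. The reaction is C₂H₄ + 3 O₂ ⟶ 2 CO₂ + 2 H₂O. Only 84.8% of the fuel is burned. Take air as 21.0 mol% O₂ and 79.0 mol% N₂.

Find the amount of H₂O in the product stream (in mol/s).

Stoichiometric O₂ = 3 × 155 = 465 mol/s; O₂ fed = 465 × 1.803 = 838.4 mol/s.
N₂ fed = 838.4 × 79/21 = 3154 mol/s.
Fuel reacted = 0.848 × 155 → ξ = 131.4 mol/s.
Outlet (n = n₀ + ν ξ):
  C₂H₄: 155 − 1(131.4) = 23.56
  O₂: 838.4 − 3(131.4) = 444.1
  N₂: 3154 (inert)
  CO₂: 0 + 2(131.4) = 262.9
  H₂O: 0 + 2(131.4) = 262.9

263 mol/s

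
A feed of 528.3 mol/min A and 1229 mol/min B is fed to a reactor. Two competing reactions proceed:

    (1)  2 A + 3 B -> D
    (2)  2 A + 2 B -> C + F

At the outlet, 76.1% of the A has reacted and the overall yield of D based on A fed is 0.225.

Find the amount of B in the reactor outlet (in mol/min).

Yield of D: 1ξ₁ / 528.3 = 0.225 → ξ₁ = 118.9 mol/min.
Conversion of A: 2ξ₁ + 2ξ₂ = 0.761 × 528.3 = 402 → ξ₂ = 82.15 mol/min.
Outlet amounts (n = n₀ + Σ ν·ξ):
  A: 528.3 − 2(118.9) − 2(82.15) = 126.3
  B: 1229 − 3(118.9) − 2(82.15) = 708.1
  D: 0 + 1(118.9) = 118.9
  C: 0 + 1(82.15) = 82.15
  F: 0 + 1(82.15) = 82.15

708 mol/min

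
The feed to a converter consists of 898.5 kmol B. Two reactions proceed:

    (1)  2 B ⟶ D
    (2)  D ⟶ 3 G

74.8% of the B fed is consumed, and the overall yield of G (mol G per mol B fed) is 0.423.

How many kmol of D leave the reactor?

209 kmol

Conversion of B: B consumed = 2ξ₁ = 0.748 × 898.5 → ξ₁ = 336 kmol.
Yield of G: 3ξ₂ / 898.5 = 0.423 → ξ₂ = 126.7 kmol.
Outlet amounts (n = n₀ + Σ ν·ξ):
  B: 898.5 − 2(336) = 226.4
  D: 0 + 1(336) − 1(126.7) = 209.4
  G: 0 + 3(126.7) = 380.1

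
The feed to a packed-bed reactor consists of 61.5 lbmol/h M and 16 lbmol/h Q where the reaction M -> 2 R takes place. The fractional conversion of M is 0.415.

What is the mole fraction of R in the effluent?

0.495

M reacted = 0.415 × 61.5 = 25.52 lbmol/h; ν_M = −1, so ξ = 25.52/1 = 25.52 lbmol/h.
Outlet amounts (n = n₀ + ν ξ):
  M: 61.5 − 1(25.52) = 35.98
  R: 0 + 2(25.52) = 51.04
  Q: 16 (inert)
Total out = 103 lbmol/h; y_R = 51.04 / 103 = 0.4955.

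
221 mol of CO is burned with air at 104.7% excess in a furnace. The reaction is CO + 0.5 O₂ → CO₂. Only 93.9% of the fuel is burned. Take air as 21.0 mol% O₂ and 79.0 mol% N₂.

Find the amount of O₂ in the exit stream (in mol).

Stoichiometric O₂ = 0.5 × 221 = 110.5 mol; O₂ fed = 110.5 × 2.047 = 226.2 mol.
N₂ fed = 226.2 × 79/21 = 850.9 mol.
Fuel reacted = 0.939 × 221 → ξ = 207.5 mol.
Outlet (n = n₀ + ν ξ):
  CO: 221 − 1(207.5) = 13.48
  O₂: 226.2 − 0.5(207.5) = 122.4
  N₂: 850.9 (inert)
  CO₂: 0 + 1(207.5) = 207.5

122 mol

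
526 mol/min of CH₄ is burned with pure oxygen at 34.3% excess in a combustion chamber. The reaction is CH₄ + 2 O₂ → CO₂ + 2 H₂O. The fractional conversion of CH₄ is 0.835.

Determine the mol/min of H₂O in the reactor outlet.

Stoichiometric O₂ = 2 × 526 = 1052 mol/min; O₂ fed = 1052 × 1.343 = 1413 mol/min.
Fuel reacted = 0.835 × 526 → ξ = 439.2 mol/min.
Outlet (n = n₀ + ν ξ):
  CH₄: 526 − 1(439.2) = 86.79
  O₂: 1413 − 2(439.2) = 534.4
  CO₂: 0 + 1(439.2) = 439.2
  H₂O: 0 + 2(439.2) = 878.4

878 mol/min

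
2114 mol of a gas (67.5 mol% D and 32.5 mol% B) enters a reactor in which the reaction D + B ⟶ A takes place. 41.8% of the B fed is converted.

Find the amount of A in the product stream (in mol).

287 mol

B reacted = 0.418 × 687 = 287.2 mol; ν_B = −1, so ξ = 287.2/1 = 287.2 mol.
Outlet amounts (n = n₀ + ν ξ):
  D: 1427 − 1(287.2) = 1140
  B: 687 − 1(287.2) = 399.9
  A: 0 + 1(287.2) = 287.2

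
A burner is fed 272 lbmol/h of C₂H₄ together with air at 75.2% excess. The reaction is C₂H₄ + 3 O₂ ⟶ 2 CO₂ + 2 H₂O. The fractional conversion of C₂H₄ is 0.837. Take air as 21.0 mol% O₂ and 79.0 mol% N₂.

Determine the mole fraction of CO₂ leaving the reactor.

Stoichiometric O₂ = 3 × 272 = 816 lbmol/h; O₂ fed = 816 × 1.752 = 1430 lbmol/h.
N₂ fed = 1430 × 79/21 = 5378 lbmol/h.
Fuel reacted = 0.837 × 272 → ξ = 227.7 lbmol/h.
Outlet (n = n₀ + ν ξ):
  C₂H₄: 272 − 1(227.7) = 44.34
  O₂: 1430 − 3(227.7) = 746.6
  N₂: 5378 (inert)
  CO₂: 0 + 2(227.7) = 455.3
  H₂O: 0 + 2(227.7) = 455.3
Total out = 7080 lbmol/h; y_CO₂ = 455.3 / 7080 = 0.06431.

0.0643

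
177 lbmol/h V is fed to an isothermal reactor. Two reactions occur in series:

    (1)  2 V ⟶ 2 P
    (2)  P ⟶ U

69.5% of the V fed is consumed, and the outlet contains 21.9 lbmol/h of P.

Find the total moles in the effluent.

Conversion of V: V consumed = 2ξ₁ = 0.695 × 177 → ξ₁ = 61.51 lbmol/h.
P balance: n_P = 0 + 2ξ₁ − 1ξ₂ = 21.9 → ξ₂ = (2·61.51 − 21.9)/1 = 101.1 lbmol/h.
Outlet amounts (n = n₀ + Σ ν·ξ):
  V: 177 − 2(61.51) = 53.99
  P: 0 + 2(61.51) − 1(101.1) = 21.9
  U: 0 + 1(101.1) = 101.1
Total out = 53.99 + 21.9 + 101.1 = 177 lbmol/h.

177 lbmol/h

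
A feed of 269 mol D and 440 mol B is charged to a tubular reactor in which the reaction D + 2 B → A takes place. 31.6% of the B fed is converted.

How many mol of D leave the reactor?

B reacted = 0.316 × 440 = 139 mol; ν_B = −2, so ξ = 139/2 = 69.52 mol.
Outlet amounts (n = n₀ + ν ξ):
  D: 269 − 1(69.52) = 199.5
  B: 440 − 2(69.52) = 301
  A: 0 + 1(69.52) = 69.52

199 mol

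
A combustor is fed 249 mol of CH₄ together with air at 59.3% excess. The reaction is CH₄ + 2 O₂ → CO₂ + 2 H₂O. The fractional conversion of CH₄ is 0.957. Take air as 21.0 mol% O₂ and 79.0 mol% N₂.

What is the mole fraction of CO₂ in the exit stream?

0.0592

Stoichiometric O₂ = 2 × 249 = 498 mol; O₂ fed = 498 × 1.593 = 793.3 mol.
N₂ fed = 793.3 × 79/21 = 2984 mol.
Fuel reacted = 0.957 × 249 → ξ = 238.3 mol.
Outlet (n = n₀ + ν ξ):
  CH₄: 249 − 1(238.3) = 10.71
  O₂: 793.3 − 2(238.3) = 316.7
  N₂: 2984 (inert)
  CO₂: 0 + 1(238.3) = 238.3
  H₂O: 0 + 2(238.3) = 476.6
Total out = 4027 mol; y_CO₂ = 238.3 / 4027 = 0.05918.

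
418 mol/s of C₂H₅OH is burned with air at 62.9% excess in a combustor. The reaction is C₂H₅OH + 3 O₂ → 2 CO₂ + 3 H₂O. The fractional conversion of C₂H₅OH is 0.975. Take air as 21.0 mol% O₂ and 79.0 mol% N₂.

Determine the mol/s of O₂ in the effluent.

820 mol/s

Stoichiometric O₂ = 3 × 418 = 1254 mol/s; O₂ fed = 1254 × 1.629 = 2043 mol/s.
N₂ fed = 2043 × 79/21 = 7685 mol/s.
Fuel reacted = 0.975 × 418 → ξ = 407.6 mol/s.
Outlet (n = n₀ + ν ξ):
  C₂H₅OH: 418 − 1(407.6) = 10.45
  O₂: 2043 − 3(407.6) = 820.1
  N₂: 7685 (inert)
  CO₂: 0 + 2(407.6) = 815.1
  H₂O: 0 + 3(407.6) = 1223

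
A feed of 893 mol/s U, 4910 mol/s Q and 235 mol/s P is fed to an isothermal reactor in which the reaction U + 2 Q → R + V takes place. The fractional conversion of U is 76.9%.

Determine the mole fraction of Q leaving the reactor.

U reacted = 0.769 × 893 = 686.7 mol/s; ν_U = −1, so ξ = 686.7/1 = 686.7 mol/s.
Outlet amounts (n = n₀ + ν ξ):
  U: 893 − 1(686.7) = 206.3
  Q: 4910 − 2(686.7) = 3537
  R: 0 + 1(686.7) = 686.7
  V: 0 + 1(686.7) = 686.7
  P: 235 (inert)
Total out = 5351 mol/s; y_Q = 3537 / 5351 = 0.6609.

0.661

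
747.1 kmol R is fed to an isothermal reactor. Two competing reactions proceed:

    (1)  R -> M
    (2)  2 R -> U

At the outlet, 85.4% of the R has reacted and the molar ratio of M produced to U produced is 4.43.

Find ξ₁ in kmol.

ξ₁ = 440 kmol

Conversion of R: R consumed = 0.854 × 747.1 = 638 kmol = 1ξ₁ + 2ξ₂.
Selectivity: 1ξ₁ / (1ξ₂) = 4.43 → ξ₁ = 4.43 ξ₂.
Substitute: (1·4.43 + 2) ξ₂ = 638 → ξ₂ = 99.23 kmol, ξ₁ = 439.6 kmol.
Outlet amounts (n = n₀ + Σ ν·ξ):
  R: 747.1 − 1(439.6) − 2(99.23) = 109.1
  M: 0 + 1(439.6) = 439.6
  U: 0 + 1(99.23) = 99.23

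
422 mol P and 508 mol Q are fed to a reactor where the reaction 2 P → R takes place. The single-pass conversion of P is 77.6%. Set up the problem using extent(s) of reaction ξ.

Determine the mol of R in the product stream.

164 mol

P reacted = 0.776 × 422 = 327.5 mol; ν_P = −2, so ξ = 327.5/2 = 163.7 mol.
Outlet amounts (n = n₀ + ν ξ):
  P: 422 − 2(163.7) = 94.53
  R: 0 + 1(163.7) = 163.7
  Q: 508 (inert)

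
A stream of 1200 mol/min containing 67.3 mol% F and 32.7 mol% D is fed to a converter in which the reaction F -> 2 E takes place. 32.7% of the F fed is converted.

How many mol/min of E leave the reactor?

F reacted = 0.327 × 807.6 = 264.1 mol/min; ν_F = −1, so ξ = 264.1/1 = 264.1 mol/min.
Outlet amounts (n = n₀ + ν ξ):
  F: 807.6 − 1(264.1) = 543.5
  E: 0 + 2(264.1) = 528.2
  D: 392.4 (inert)

528 mol/min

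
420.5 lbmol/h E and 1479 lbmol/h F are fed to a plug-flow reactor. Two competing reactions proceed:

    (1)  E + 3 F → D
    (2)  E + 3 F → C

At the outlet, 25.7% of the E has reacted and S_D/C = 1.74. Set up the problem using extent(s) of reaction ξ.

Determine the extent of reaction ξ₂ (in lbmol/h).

ξ₂ = 39.4 lbmol/h

Conversion of E: E consumed = 0.257 × 420.5 = 108.1 lbmol/h = 1ξ₁ + 1ξ₂.
Selectivity: 1ξ₁ / (1ξ₂) = 1.74 → ξ₁ = 1.74 ξ₂.
Substitute: (1·1.74 + 1) ξ₂ = 108.1 → ξ₂ = 39.44 lbmol/h, ξ₁ = 68.63 lbmol/h.
Outlet amounts (n = n₀ + Σ ν·ξ):
  E: 420.5 − 1(68.63) − 1(39.44) = 312.4
  F: 1479 − 3(68.63) − 3(39.44) = 1155
  D: 0 + 1(68.63) = 68.63
  C: 0 + 1(39.44) = 39.44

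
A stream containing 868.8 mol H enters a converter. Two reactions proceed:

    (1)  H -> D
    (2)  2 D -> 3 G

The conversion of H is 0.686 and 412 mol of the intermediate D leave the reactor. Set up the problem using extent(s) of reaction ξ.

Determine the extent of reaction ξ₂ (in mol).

Conversion of H: H consumed = 1ξ₁ = 0.686 × 868.8 → ξ₁ = 596 mol.
D balance: n_D = 0 + 1ξ₁ − 2ξ₂ = 412 → ξ₂ = (1·596 − 412)/2 = 92 mol.
Outlet amounts (n = n₀ + Σ ν·ξ):
  H: 868.8 − 1(596) = 272.8
  D: 0 + 1(596) − 2(92) = 412
  G: 0 + 3(92) = 276

ξ₂ = 92 mol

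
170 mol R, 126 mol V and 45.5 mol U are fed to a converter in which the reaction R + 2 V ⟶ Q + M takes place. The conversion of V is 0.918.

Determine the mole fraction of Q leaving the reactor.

0.204

V reacted = 0.918 × 126 = 115.7 mol; ν_V = −2, so ξ = 115.7/2 = 57.83 mol.
Outlet amounts (n = n₀ + ν ξ):
  R: 170 − 1(57.83) = 112.2
  V: 126 − 2(57.83) = 10.33
  Q: 0 + 1(57.83) = 57.83
  M: 0 + 1(57.83) = 57.83
  U: 45.5 (inert)
Total out = 283.7 mol; y_Q = 57.83 / 283.7 = 0.2039.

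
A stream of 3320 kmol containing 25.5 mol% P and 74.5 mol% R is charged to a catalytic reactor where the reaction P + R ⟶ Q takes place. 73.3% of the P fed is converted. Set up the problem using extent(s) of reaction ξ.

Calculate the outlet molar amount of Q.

621 kmol

P reacted = 0.733 × 846.6 = 620.6 kmol; ν_P = −1, so ξ = 620.6/1 = 620.6 kmol.
Outlet amounts (n = n₀ + ν ξ):
  P: 846.6 − 1(620.6) = 226
  R: 2473 − 1(620.6) = 1853
  Q: 0 + 1(620.6) = 620.6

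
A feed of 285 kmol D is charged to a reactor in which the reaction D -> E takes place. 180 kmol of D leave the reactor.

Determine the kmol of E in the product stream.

For D: n = n₀ − 1ξ → 180 = 285 − 1ξ, giving ξ = 105 kmol.
Outlet amounts (n = n₀ + ν ξ):
  D: 285 − 1(105) = 180
  E: 0 + 1(105) = 105

105 kmol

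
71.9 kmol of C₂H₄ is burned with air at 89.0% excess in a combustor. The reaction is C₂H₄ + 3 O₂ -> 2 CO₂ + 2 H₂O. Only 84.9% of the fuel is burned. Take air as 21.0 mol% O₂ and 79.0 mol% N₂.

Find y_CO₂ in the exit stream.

Stoichiometric O₂ = 3 × 71.9 = 215.7 kmol; O₂ fed = 215.7 × 1.890 = 407.7 kmol.
N₂ fed = 407.7 × 79/21 = 1534 kmol.
Fuel reacted = 0.849 × 71.9 → ξ = 61.04 kmol.
Outlet (n = n₀ + ν ξ):
  C₂H₄: 71.9 − 1(61.04) = 10.86
  O₂: 407.7 − 3(61.04) = 224.5
  N₂: 1534 (inert)
  CO₂: 0 + 2(61.04) = 122.1
  H₂O: 0 + 2(61.04) = 122.1
Total out = 2013 kmol; y_CO₂ = 122.1 / 2013 = 0.06064.

0.0606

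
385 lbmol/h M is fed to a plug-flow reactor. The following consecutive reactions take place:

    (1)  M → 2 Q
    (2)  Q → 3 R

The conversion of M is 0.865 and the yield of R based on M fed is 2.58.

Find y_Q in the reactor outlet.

Conversion of M: M consumed = 1ξ₁ = 0.865 × 385 → ξ₁ = 333 lbmol/h.
Yield of R: 3ξ₂ / 385 = 2.58 → ξ₂ = 331.1 lbmol/h.
Outlet amounts (n = n₀ + Σ ν·ξ):
  M: 385 − 1(333) = 51.98
  Q: 0 + 2(333) − 1(331.1) = 334.9
  R: 0 + 3(331.1) = 993.3
Total out = 1380 lbmol/h; y_Q = 334.9 / 1380 = 0.2427.

0.243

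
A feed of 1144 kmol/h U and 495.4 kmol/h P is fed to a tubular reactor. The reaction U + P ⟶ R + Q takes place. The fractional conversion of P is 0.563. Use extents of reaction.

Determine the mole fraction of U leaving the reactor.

P reacted = 0.563 × 495.4 = 278.9 kmol/h; ν_P = −1, so ξ = 278.9/1 = 278.9 kmol/h.
Outlet amounts (n = n₀ + ν ξ):
  U: 1144 − 1(278.9) = 865.1
  P: 495.4 − 1(278.9) = 216.5
  R: 0 + 1(278.9) = 278.9
  Q: 0 + 1(278.9) = 278.9
Total out = 1639 kmol/h; y_U = 865.1 / 1639 = 0.5277.

0.528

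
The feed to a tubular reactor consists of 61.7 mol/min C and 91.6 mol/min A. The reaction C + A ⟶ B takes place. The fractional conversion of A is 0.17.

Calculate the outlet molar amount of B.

A reacted = 0.17 × 91.6 = 15.57 mol/min; ν_A = −1, so ξ = 15.57/1 = 15.57 mol/min.
Outlet amounts (n = n₀ + ν ξ):
  C: 61.7 − 1(15.57) = 46.13
  A: 91.6 − 1(15.57) = 76.03
  B: 0 + 1(15.57) = 15.57

15.6 mol/min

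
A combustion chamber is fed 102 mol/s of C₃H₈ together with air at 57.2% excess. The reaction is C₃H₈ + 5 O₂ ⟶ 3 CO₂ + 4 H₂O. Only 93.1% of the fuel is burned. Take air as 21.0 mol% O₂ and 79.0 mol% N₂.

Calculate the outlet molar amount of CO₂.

285 mol/s

Stoichiometric O₂ = 5 × 102 = 510 mol/s; O₂ fed = 510 × 1.572 = 801.7 mol/s.
N₂ fed = 801.7 × 79/21 = 3016 mol/s.
Fuel reacted = 0.931 × 102 → ξ = 94.96 mol/s.
Outlet (n = n₀ + ν ξ):
  C₃H₈: 102 − 1(94.96) = 7.038
  O₂: 801.7 − 5(94.96) = 326.9
  N₂: 3016 (inert)
  CO₂: 0 + 3(94.96) = 284.9
  H₂O: 0 + 4(94.96) = 379.8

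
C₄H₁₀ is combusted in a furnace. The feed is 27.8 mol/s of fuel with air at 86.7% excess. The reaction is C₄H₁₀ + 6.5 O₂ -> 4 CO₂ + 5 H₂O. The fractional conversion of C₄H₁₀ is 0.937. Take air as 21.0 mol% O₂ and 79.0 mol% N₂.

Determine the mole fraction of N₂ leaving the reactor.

0.758

Stoichiometric O₂ = 6.5 × 27.8 = 180.7 mol/s; O₂ fed = 180.7 × 1.867 = 337.4 mol/s.
N₂ fed = 337.4 × 79/21 = 1269 mol/s.
Fuel reacted = 0.937 × 27.8 → ξ = 26.05 mol/s.
Outlet (n = n₀ + ν ξ):
  C₄H₁₀: 27.8 − 1(26.05) = 1.751
  O₂: 337.4 − 6.5(26.05) = 168.1
  N₂: 1269 (inert)
  CO₂: 0 + 4(26.05) = 104.2
  H₂O: 0 + 5(26.05) = 130.2
Total out = 1673 mol/s; y_N₂ = 1269 / 1673 = 0.7584.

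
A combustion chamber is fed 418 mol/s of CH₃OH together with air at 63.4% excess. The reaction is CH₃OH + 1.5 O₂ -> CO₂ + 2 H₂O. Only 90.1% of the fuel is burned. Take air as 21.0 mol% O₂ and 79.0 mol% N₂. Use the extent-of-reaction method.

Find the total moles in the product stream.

5480 mol/s

Stoichiometric O₂ = 1.5 × 418 = 627 mol/s; O₂ fed = 627 × 1.634 = 1025 mol/s.
N₂ fed = 1025 × 79/21 = 3854 mol/s.
Fuel reacted = 0.901 × 418 → ξ = 376.6 mol/s.
Outlet (n = n₀ + ν ξ):
  CH₃OH: 418 − 1(376.6) = 41.38
  O₂: 1025 − 1.5(376.6) = 459.6
  N₂: 3854 (inert)
  CO₂: 0 + 1(376.6) = 376.6
  H₂O: 0 + 2(376.6) = 753.2
Total out = 41.38 + 459.6 + 3854 + 376.6 + 753.2 = 5485 mol/s.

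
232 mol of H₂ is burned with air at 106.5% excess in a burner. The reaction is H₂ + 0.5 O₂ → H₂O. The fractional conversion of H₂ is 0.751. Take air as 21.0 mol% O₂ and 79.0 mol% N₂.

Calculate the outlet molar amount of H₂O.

174 mol

Stoichiometric O₂ = 0.5 × 232 = 116 mol; O₂ fed = 116 × 2.065 = 239.5 mol.
N₂ fed = 239.5 × 79/21 = 901.1 mol.
Fuel reacted = 0.751 × 232 → ξ = 174.2 mol.
Outlet (n = n₀ + ν ξ):
  H₂: 232 − 1(174.2) = 57.77
  O₂: 239.5 − 0.5(174.2) = 152.4
  N₂: 901.1 (inert)
  H₂O: 0 + 1(174.2) = 174.2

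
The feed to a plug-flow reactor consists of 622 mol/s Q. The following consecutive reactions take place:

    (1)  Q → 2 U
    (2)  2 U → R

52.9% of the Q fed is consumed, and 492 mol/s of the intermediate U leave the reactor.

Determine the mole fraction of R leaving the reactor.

0.0957

Conversion of Q: Q consumed = 1ξ₁ = 0.529 × 622 → ξ₁ = 329 mol/s.
U balance: n_U = 0 + 2ξ₁ − 2ξ₂ = 492 → ξ₂ = (2·329 − 492)/2 = 83.04 mol/s.
Outlet amounts (n = n₀ + Σ ν·ξ):
  Q: 622 − 1(329) = 293
  U: 0 + 2(329) − 2(83.04) = 492
  R: 0 + 1(83.04) = 83.04
Total out = 868 mol/s; y_R = 83.04 / 868 = 0.09567.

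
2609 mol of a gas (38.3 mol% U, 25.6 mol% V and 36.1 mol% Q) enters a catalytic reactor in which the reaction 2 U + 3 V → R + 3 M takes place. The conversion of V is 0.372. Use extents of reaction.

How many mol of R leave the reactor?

82.8 mol

V reacted = 0.372 × 667.9 = 248.5 mol; ν_V = −3, so ξ = 248.5/3 = 82.82 mol.
Outlet amounts (n = n₀ + ν ξ):
  U: 999.2 − 2(82.82) = 833.6
  V: 667.9 − 3(82.82) = 419.4
  R: 0 + 1(82.82) = 82.82
  M: 0 + 3(82.82) = 248.5
  Q: 941.8 (inert)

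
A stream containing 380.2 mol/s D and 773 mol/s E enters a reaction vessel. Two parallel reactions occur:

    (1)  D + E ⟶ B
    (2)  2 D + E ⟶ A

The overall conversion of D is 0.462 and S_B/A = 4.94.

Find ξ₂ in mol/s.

ξ₂ = 25.3 mol/s

Conversion of D: D consumed = 0.462 × 380.2 = 175.7 mol/s = 1ξ₁ + 2ξ₂.
Selectivity: 1ξ₁ / (1ξ₂) = 4.94 → ξ₁ = 4.94 ξ₂.
Substitute: (1·4.94 + 2) ξ₂ = 175.7 → ξ₂ = 25.31 mol/s, ξ₁ = 125 mol/s.
Outlet amounts (n = n₀ + Σ ν·ξ):
  D: 380.2 − 1(125) − 2(25.31) = 204.5
  E: 773 − 1(125) − 1(25.31) = 622.7
  B: 0 + 1(125) = 125
  A: 0 + 1(25.31) = 25.31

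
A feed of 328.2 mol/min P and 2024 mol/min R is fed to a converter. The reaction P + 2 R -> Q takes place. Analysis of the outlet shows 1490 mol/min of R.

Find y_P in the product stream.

0.0337

For R: n = n₀ − 2ξ → 1490 = 2024 − 2ξ, giving ξ = 267 mol/min.
Outlet amounts (n = n₀ + ν ξ):
  P: 328.2 − 1(267) = 61.2
  R: 2024 − 2(267) = 1490
  Q: 0 + 1(267) = 267
Total out = 1818 mol/min; y_P = 61.2 / 1818 = 0.03366.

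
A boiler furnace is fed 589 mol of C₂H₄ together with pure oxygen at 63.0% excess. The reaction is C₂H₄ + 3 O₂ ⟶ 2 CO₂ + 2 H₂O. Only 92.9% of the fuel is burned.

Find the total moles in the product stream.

3470 mol

Stoichiometric O₂ = 3 × 589 = 1767 mol; O₂ fed = 1767 × 1.630 = 2880 mol.
Fuel reacted = 0.929 × 589 → ξ = 547.2 mol.
Outlet (n = n₀ + ν ξ):
  C₂H₄: 589 − 1(547.2) = 41.82
  O₂: 2880 − 3(547.2) = 1239
  CO₂: 0 + 2(547.2) = 1094
  H₂O: 0 + 2(547.2) = 1094
Total out = 41.82 + 1239 + 1094 + 1094 = 3469 mol.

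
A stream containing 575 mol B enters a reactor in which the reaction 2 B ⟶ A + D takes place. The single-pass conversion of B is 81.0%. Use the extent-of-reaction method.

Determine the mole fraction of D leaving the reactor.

B reacted = 0.81 × 575 = 465.8 mol; ν_B = −2, so ξ = 465.8/2 = 232.9 mol.
Outlet amounts (n = n₀ + ν ξ):
  B: 575 − 2(232.9) = 109.2
  A: 0 + 1(232.9) = 232.9
  D: 0 + 1(232.9) = 232.9
Total out = 575 mol; y_D = 232.9 / 575 = 0.405.

0.405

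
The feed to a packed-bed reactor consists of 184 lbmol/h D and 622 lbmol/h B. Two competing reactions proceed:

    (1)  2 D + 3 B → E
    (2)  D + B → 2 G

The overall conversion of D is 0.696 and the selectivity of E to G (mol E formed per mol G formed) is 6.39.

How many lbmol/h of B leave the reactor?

432 lbmol/h

Conversion of D: D consumed = 0.696 × 184 = 128.1 lbmol/h = 2ξ₁ + 1ξ₂.
Selectivity: 1ξ₁ / (2ξ₂) = 6.39 → ξ₁ = 12.78 ξ₂.
Substitute: (2·12.78 + 1) ξ₂ = 128.1 → ξ₂ = 4.822 lbmol/h, ξ₁ = 61.62 lbmol/h.
Outlet amounts (n = n₀ + Σ ν·ξ):
  D: 184 − 2(61.62) − 1(4.822) = 55.94
  B: 622 − 3(61.62) − 1(4.822) = 432.3
  E: 0 + 1(61.62) = 61.62
  G: 0 + 2(4.822) = 9.643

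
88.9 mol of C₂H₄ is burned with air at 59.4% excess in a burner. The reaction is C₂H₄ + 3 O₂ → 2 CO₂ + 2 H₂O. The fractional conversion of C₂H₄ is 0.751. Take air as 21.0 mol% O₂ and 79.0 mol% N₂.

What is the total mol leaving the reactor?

Stoichiometric O₂ = 3 × 88.9 = 266.7 mol; O₂ fed = 266.7 × 1.594 = 425.1 mol.
N₂ fed = 425.1 × 79/21 = 1599 mol.
Fuel reacted = 0.751 × 88.9 → ξ = 66.76 mol.
Outlet (n = n₀ + ν ξ):
  C₂H₄: 88.9 − 1(66.76) = 22.14
  O₂: 425.1 − 3(66.76) = 224.8
  N₂: 1599 (inert)
  CO₂: 0 + 2(66.76) = 133.5
  H₂O: 0 + 2(66.76) = 133.5
Total out = 22.14 + 224.8 + 1599 + 133.5 + 133.5 = 2113 mol.

2110 mol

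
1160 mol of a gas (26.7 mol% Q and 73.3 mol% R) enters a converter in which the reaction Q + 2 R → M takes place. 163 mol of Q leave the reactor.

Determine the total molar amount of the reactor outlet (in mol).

For Q: n = n₀ − 1ξ → 163 = 309.7 − 1ξ, giving ξ = 146.7 mol.
Outlet amounts (n = n₀ + ν ξ):
  Q: 309.7 − 1(146.7) = 163
  R: 850.3 − 2(146.7) = 556.8
  M: 0 + 1(146.7) = 146.7
Total out = 163 + 556.8 + 146.7 = 866.6 mol.

867 mol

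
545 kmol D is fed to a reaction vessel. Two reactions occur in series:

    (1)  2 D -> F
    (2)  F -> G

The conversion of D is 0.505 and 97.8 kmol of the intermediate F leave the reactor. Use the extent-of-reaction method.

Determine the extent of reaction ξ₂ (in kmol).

Conversion of D: D consumed = 2ξ₁ = 0.505 × 545 → ξ₁ = 137.6 kmol.
F balance: n_F = 0 + 1ξ₁ − 1ξ₂ = 97.8 → ξ₂ = (1·137.6 − 97.8)/1 = 39.81 kmol.
Outlet amounts (n = n₀ + Σ ν·ξ):
  D: 545 − 2(137.6) = 269.8
  F: 0 + 1(137.6) − 1(39.81) = 97.8
  G: 0 + 1(39.81) = 39.81

ξ₂ = 39.8 kmol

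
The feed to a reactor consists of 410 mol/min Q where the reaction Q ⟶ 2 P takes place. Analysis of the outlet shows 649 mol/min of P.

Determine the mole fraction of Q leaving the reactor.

0.116

For P: n = n₀ + 2ξ → 649 = 0 + 2ξ, giving ξ = 324.5 mol/min.
Outlet amounts (n = n₀ + ν ξ):
  Q: 410 − 1(324.5) = 85.5
  P: 0 + 2(324.5) = 649
Total out = 734.5 mol/min; y_Q = 85.5 / 734.5 = 0.1164.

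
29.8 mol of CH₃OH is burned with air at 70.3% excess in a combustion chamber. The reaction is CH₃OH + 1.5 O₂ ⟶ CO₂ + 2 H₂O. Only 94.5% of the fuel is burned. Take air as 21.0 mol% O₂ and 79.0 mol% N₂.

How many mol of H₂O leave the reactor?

56.3 mol

Stoichiometric O₂ = 1.5 × 29.8 = 44.7 mol; O₂ fed = 44.7 × 1.703 = 76.12 mol.
N₂ fed = 76.12 × 79/21 = 286.4 mol.
Fuel reacted = 0.945 × 29.8 → ξ = 28.16 mol.
Outlet (n = n₀ + ν ξ):
  CH₃OH: 29.8 − 1(28.16) = 1.639
  O₂: 76.12 − 1.5(28.16) = 33.88
  N₂: 286.4 (inert)
  CO₂: 0 + 1(28.16) = 28.16
  H₂O: 0 + 2(28.16) = 56.32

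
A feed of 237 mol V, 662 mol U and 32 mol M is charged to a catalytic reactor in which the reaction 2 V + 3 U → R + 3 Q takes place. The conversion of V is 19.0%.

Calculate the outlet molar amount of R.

V reacted = 0.19 × 237 = 45.03 mol; ν_V = −2, so ξ = 45.03/2 = 22.52 mol.
Outlet amounts (n = n₀ + ν ξ):
  V: 237 − 2(22.52) = 192
  U: 662 − 3(22.52) = 594.5
  R: 0 + 1(22.52) = 22.52
  Q: 0 + 3(22.52) = 67.55
  M: 32 (inert)

22.5 mol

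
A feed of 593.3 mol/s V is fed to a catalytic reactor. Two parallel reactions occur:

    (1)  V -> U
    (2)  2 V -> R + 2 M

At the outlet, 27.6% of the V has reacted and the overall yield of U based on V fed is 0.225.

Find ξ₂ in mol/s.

Yield of U: 1ξ₁ / 593.3 = 0.225 → ξ₁ = 133.5 mol/s.
Conversion of V: 1ξ₁ + 2ξ₂ = 0.276 × 593.3 = 163.8 → ξ₂ = 15.13 mol/s.
Outlet amounts (n = n₀ + Σ ν·ξ):
  V: 593.3 − 1(133.5) − 2(15.13) = 429.5
  U: 0 + 1(133.5) = 133.5
  R: 0 + 1(15.13) = 15.13
  M: 0 + 2(15.13) = 30.26

ξ₂ = 15.1 mol/s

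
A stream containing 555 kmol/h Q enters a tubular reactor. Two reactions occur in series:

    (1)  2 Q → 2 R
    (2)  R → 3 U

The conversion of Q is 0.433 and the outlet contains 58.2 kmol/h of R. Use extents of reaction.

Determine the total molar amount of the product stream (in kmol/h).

Conversion of Q: Q consumed = 2ξ₁ = 0.433 × 555 → ξ₁ = 120.2 kmol/h.
R balance: n_R = 0 + 2ξ₁ − 1ξ₂ = 58.2 → ξ₂ = (2·120.2 − 58.2)/1 = 182.1 kmol/h.
Outlet amounts (n = n₀ + Σ ν·ξ):
  Q: 555 − 2(120.2) = 314.7
  R: 0 + 2(120.2) − 1(182.1) = 58.2
  U: 0 + 3(182.1) = 546.3
Total out = 314.7 + 58.2 + 546.3 = 919.2 kmol/h.

919 kmol/h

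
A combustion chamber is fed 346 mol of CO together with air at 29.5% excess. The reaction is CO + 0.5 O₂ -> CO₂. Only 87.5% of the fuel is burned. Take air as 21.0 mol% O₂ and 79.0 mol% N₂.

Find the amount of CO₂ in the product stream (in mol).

303 mol

Stoichiometric O₂ = 0.5 × 346 = 173 mol; O₂ fed = 173 × 1.295 = 224 mol.
N₂ fed = 224 × 79/21 = 842.8 mol.
Fuel reacted = 0.875 × 346 → ξ = 302.8 mol.
Outlet (n = n₀ + ν ξ):
  CO: 346 − 1(302.8) = 43.25
  O₂: 224 − 0.5(302.8) = 72.66
  N₂: 842.8 (inert)
  CO₂: 0 + 1(302.8) = 302.8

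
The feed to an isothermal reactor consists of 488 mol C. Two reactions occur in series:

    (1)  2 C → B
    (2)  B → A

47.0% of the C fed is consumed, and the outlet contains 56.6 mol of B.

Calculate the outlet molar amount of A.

Conversion of C: C consumed = 2ξ₁ = 0.47 × 488 → ξ₁ = 114.7 mol.
B balance: n_B = 0 + 1ξ₁ − 1ξ₂ = 56.6 → ξ₂ = (1·114.7 − 56.6)/1 = 58.08 mol.
Outlet amounts (n = n₀ + Σ ν·ξ):
  C: 488 − 2(114.7) = 258.6
  B: 0 + 1(114.7) − 1(58.08) = 56.6
  A: 0 + 1(58.08) = 58.08

58.1 mol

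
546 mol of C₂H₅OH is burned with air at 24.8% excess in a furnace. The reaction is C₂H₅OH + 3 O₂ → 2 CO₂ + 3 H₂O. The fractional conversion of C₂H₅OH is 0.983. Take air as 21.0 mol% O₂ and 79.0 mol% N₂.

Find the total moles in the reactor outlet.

10800 mol

Stoichiometric O₂ = 3 × 546 = 1638 mol; O₂ fed = 1638 × 1.248 = 2044 mol.
N₂ fed = 2044 × 79/21 = 7690 mol.
Fuel reacted = 0.983 × 546 → ξ = 536.7 mol.
Outlet (n = n₀ + ν ξ):
  C₂H₅OH: 546 − 1(536.7) = 9.282
  O₂: 2044 − 3(536.7) = 434.1
  N₂: 7690 (inert)
  CO₂: 0 + 2(536.7) = 1073
  H₂O: 0 + 3(536.7) = 1610
Total out = 9.282 + 434.1 + 7690 + 1073 + 1610 = 10820 mol.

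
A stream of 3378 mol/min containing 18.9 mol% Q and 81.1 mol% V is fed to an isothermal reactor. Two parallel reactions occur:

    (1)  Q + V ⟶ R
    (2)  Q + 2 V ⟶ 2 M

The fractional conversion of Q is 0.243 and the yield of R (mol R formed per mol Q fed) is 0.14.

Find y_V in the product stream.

Yield of R: 1ξ₁ / 638.4 = 0.14 → ξ₁ = 89.38 mol/min.
Conversion of Q: 1ξ₁ + 1ξ₂ = 0.243 × 638.4 = 155.1 → ξ₂ = 65.76 mol/min.
Outlet amounts (n = n₀ + Σ ν·ξ):
  Q: 638.4 − 1(89.38) − 1(65.76) = 483.3
  V: 2740 − 1(89.38) − 2(65.76) = 2519
  R: 0 + 1(89.38) = 89.38
  M: 0 + 2(65.76) = 131.5
Total out = 3223 mol/min; y_V = 2519 / 3223 = 0.7815.

0.781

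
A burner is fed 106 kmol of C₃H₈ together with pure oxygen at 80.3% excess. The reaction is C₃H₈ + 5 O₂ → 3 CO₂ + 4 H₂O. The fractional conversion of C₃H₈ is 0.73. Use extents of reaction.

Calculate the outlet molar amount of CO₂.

232 kmol

Stoichiometric O₂ = 5 × 106 = 530 kmol; O₂ fed = 530 × 1.803 = 955.6 kmol.
Fuel reacted = 0.73 × 106 → ξ = 77.38 kmol.
Outlet (n = n₀ + ν ξ):
  C₃H₈: 106 − 1(77.38) = 28.62
  O₂: 955.6 − 5(77.38) = 568.7
  CO₂: 0 + 3(77.38) = 232.1
  H₂O: 0 + 4(77.38) = 309.5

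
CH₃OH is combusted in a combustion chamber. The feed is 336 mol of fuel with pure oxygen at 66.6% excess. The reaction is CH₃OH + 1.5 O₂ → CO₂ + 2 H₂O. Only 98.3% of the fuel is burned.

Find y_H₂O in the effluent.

Stoichiometric O₂ = 1.5 × 336 = 504 mol; O₂ fed = 504 × 1.666 = 839.7 mol.
Fuel reacted = 0.983 × 336 → ξ = 330.3 mol.
Outlet (n = n₀ + ν ξ):
  CH₃OH: 336 − 1(330.3) = 5.712
  O₂: 839.7 − 1.5(330.3) = 344.2
  CO₂: 0 + 1(330.3) = 330.3
  H₂O: 0 + 2(330.3) = 660.6
Total out = 1341 mol; y_H₂O = 660.6 / 1341 = 0.4927.

0.493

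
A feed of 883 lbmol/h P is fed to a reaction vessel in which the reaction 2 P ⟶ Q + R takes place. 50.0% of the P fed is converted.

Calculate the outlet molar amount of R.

P reacted = 0.5 × 883 = 441.5 lbmol/h; ν_P = −2, so ξ = 441.5/2 = 220.8 lbmol/h.
Outlet amounts (n = n₀ + ν ξ):
  P: 883 − 2(220.8) = 441.5
  Q: 0 + 1(220.8) = 220.8
  R: 0 + 1(220.8) = 220.8

221 lbmol/h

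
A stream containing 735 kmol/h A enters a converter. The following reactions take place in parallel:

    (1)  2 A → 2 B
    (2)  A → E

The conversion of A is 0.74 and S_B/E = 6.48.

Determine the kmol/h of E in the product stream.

72.7 kmol/h

Conversion of A: A consumed = 0.74 × 735 = 543.9 kmol/h = 2ξ₁ + 1ξ₂.
Selectivity: 2ξ₁ / (1ξ₂) = 6.48 → ξ₁ = 3.24 ξ₂.
Substitute: (2·3.24 + 1) ξ₂ = 543.9 → ξ₂ = 72.71 kmol/h, ξ₁ = 235.6 kmol/h.
Outlet amounts (n = n₀ + Σ ν·ξ):
  A: 735 − 2(235.6) − 1(72.71) = 191.1
  B: 0 + 2(235.6) = 471.2
  E: 0 + 1(72.71) = 72.71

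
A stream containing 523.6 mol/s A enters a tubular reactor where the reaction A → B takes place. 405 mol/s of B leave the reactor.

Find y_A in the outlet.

For B: n = n₀ + 1ξ → 405 = 0 + 1ξ, giving ξ = 405 mol/s.
Outlet amounts (n = n₀ + ν ξ):
  A: 523.6 − 1(405) = 118.6
  B: 0 + 1(405) = 405
Total out = 523.6 mol/s; y_A = 118.6 / 523.6 = 0.2265.

0.227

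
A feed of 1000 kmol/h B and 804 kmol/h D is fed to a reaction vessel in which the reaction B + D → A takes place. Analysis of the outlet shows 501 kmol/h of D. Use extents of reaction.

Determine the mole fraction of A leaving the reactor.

0.202

For D: n = n₀ − 1ξ → 501 = 804 − 1ξ, giving ξ = 303 kmol/h.
Outlet amounts (n = n₀ + ν ξ):
  B: 1000 − 1(303) = 697
  D: 804 − 1(303) = 501
  A: 0 + 1(303) = 303
Total out = 1501 kmol/h; y_A = 303 / 1501 = 0.2019.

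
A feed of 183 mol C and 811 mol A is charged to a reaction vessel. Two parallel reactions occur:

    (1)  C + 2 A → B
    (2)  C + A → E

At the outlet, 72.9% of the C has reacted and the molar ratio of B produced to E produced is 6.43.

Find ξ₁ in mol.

ξ₁ = 115 mol

Conversion of C: C consumed = 0.729 × 183 = 133.4 mol = 1ξ₁ + 1ξ₂.
Selectivity: 1ξ₁ / (1ξ₂) = 6.43 → ξ₁ = 6.43 ξ₂.
Substitute: (1·6.43 + 1) ξ₂ = 133.4 → ξ₂ = 17.96 mol, ξ₁ = 115.5 mol.
Outlet amounts (n = n₀ + Σ ν·ξ):
  C: 183 − 1(115.5) − 1(17.96) = 49.59
  A: 811 − 2(115.5) − 1(17.96) = 562.1
  B: 0 + 1(115.5) = 115.5
  E: 0 + 1(17.96) = 17.96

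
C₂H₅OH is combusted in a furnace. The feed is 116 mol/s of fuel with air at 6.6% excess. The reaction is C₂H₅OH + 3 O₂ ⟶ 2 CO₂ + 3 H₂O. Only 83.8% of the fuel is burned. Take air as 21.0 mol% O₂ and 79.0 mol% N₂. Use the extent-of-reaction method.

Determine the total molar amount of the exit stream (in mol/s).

1980 mol/s

Stoichiometric O₂ = 3 × 116 = 348 mol/s; O₂ fed = 348 × 1.066 = 371 mol/s.
N₂ fed = 371 × 79/21 = 1396 mol/s.
Fuel reacted = 0.838 × 116 → ξ = 97.21 mol/s.
Outlet (n = n₀ + ν ξ):
  C₂H₅OH: 116 − 1(97.21) = 18.79
  O₂: 371 − 3(97.21) = 79.34
  N₂: 1396 (inert)
  CO₂: 0 + 2(97.21) = 194.4
  H₂O: 0 + 3(97.21) = 291.6
Total out = 18.79 + 79.34 + 1396 + 194.4 + 291.6 = 1980 mol/s.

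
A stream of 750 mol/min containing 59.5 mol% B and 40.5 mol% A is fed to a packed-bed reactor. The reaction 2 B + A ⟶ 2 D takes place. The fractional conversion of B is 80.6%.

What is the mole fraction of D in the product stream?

B reacted = 0.806 × 446.2 = 359.7 mol/min; ν_B = −2, so ξ = 359.7/2 = 179.8 mol/min.
Outlet amounts (n = n₀ + ν ξ):
  B: 446.2 − 2(179.8) = 86.57
  A: 303.8 − 1(179.8) = 123.9
  D: 0 + 2(179.8) = 359.7
Total out = 570.2 mol/min; y_D = 359.7 / 570.2 = 0.6308.

0.631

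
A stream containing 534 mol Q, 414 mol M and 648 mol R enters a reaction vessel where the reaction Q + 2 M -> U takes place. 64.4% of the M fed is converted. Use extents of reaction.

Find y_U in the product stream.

0.1

M reacted = 0.644 × 414 = 266.6 mol; ν_M = −2, so ξ = 266.6/2 = 133.3 mol.
Outlet amounts (n = n₀ + ν ξ):
  Q: 534 − 1(133.3) = 400.7
  M: 414 − 2(133.3) = 147.4
  U: 0 + 1(133.3) = 133.3
  R: 648 (inert)
Total out = 1329 mol; y_U = 133.3 / 1329 = 0.1003.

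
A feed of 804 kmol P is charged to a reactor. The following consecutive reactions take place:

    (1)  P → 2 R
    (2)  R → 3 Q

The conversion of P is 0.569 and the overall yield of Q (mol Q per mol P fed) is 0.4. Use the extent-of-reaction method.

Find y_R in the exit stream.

0.547

Conversion of P: P consumed = 1ξ₁ = 0.569 × 804 → ξ₁ = 457.5 kmol.
Yield of Q: 3ξ₂ / 804 = 0.4 → ξ₂ = 107.2 kmol.
Outlet amounts (n = n₀ + Σ ν·ξ):
  P: 804 − 1(457.5) = 346.5
  R: 0 + 2(457.5) − 1(107.2) = 807.8
  Q: 0 + 3(107.2) = 321.6
Total out = 1476 kmol; y_R = 807.8 / 1476 = 0.5473.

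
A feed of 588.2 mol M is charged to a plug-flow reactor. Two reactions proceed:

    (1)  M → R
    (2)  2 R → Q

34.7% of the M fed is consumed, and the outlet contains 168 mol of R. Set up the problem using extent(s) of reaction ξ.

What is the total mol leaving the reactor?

Conversion of M: M consumed = 1ξ₁ = 0.347 × 588.2 → ξ₁ = 204.1 mol.
R balance: n_R = 0 + 1ξ₁ − 2ξ₂ = 168 → ξ₂ = (1·204.1 − 168)/2 = 18.05 mol.
Outlet amounts (n = n₀ + Σ ν·ξ):
  M: 588.2 − 1(204.1) = 384.1
  R: 0 + 1(204.1) − 2(18.05) = 168
  Q: 0 + 1(18.05) = 18.05
Total out = 384.1 + 168 + 18.05 = 570.1 mol.

570 mol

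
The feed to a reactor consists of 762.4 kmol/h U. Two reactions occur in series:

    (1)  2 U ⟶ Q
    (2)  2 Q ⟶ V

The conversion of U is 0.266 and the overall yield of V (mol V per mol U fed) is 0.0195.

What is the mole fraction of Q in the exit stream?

0.111

Conversion of U: U consumed = 2ξ₁ = 0.266 × 762.4 → ξ₁ = 101.4 kmol/h.
Yield of V: 1ξ₂ / 762.4 = 0.0195 → ξ₂ = 14.87 kmol/h.
Outlet amounts (n = n₀ + Σ ν·ξ):
  U: 762.4 − 2(101.4) = 559.6
  Q: 0 + 1(101.4) − 2(14.87) = 71.67
  V: 0 + 1(14.87) = 14.87
Total out = 646.1 kmol/h; y_Q = 71.67 / 646.1 = 0.1109.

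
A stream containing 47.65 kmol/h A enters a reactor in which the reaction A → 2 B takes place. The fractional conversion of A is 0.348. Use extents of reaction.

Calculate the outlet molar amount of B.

33.2 kmol/h

A reacted = 0.348 × 47.65 = 16.58 kmol/h; ν_A = −1, so ξ = 16.58/1 = 16.58 kmol/h.
Outlet amounts (n = n₀ + ν ξ):
  A: 47.65 − 1(16.58) = 31.07
  B: 0 + 2(16.58) = 33.16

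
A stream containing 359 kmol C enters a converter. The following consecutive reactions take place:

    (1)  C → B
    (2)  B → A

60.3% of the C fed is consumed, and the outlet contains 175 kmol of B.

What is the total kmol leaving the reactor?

Conversion of C: C consumed = 1ξ₁ = 0.603 × 359 → ξ₁ = 216.5 kmol.
B balance: n_B = 0 + 1ξ₁ − 1ξ₂ = 175 → ξ₂ = (1·216.5 − 175)/1 = 41.48 kmol.
Outlet amounts (n = n₀ + Σ ν·ξ):
  C: 359 − 1(216.5) = 142.5
  B: 0 + 1(216.5) − 1(41.48) = 175
  A: 0 + 1(41.48) = 41.48
Total out = 142.5 + 175 + 41.48 = 359 kmol.

359 kmol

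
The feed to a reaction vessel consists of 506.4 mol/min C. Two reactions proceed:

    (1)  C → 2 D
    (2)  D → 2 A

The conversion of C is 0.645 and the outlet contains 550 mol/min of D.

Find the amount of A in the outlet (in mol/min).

Conversion of C: C consumed = 1ξ₁ = 0.645 × 506.4 → ξ₁ = 326.6 mol/min.
D balance: n_D = 0 + 2ξ₁ − 1ξ₂ = 550 → ξ₂ = (2·326.6 − 550)/1 = 103.3 mol/min.
Outlet amounts (n = n₀ + Σ ν·ξ):
  C: 506.4 − 1(326.6) = 179.8
  D: 0 + 2(326.6) − 1(103.3) = 550
  A: 0 + 2(103.3) = 206.5

207 mol/min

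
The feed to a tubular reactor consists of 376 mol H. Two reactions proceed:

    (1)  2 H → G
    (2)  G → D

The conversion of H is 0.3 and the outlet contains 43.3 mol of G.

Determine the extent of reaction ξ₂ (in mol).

Conversion of H: H consumed = 2ξ₁ = 0.3 × 376 → ξ₁ = 56.4 mol.
G balance: n_G = 0 + 1ξ₁ − 1ξ₂ = 43.3 → ξ₂ = (1·56.4 − 43.3)/1 = 13.1 mol.
Outlet amounts (n = n₀ + Σ ν·ξ):
  H: 376 − 2(56.4) = 263.2
  G: 0 + 1(56.4) − 1(13.1) = 43.3
  D: 0 + 1(13.1) = 13.1

ξ₂ = 13.1 mol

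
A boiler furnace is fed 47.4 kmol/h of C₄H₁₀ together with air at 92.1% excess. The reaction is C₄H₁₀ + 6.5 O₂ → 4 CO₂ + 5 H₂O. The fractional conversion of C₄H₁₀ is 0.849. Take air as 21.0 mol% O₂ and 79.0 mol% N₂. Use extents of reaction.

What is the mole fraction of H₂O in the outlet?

0.0688

Stoichiometric O₂ = 6.5 × 47.4 = 308.1 kmol/h; O₂ fed = 308.1 × 1.921 = 591.9 kmol/h.
N₂ fed = 591.9 × 79/21 = 2227 kmol/h.
Fuel reacted = 0.849 × 47.4 → ξ = 40.24 kmol/h.
Outlet (n = n₀ + ν ξ):
  C₄H₁₀: 47.4 − 1(40.24) = 7.157
  O₂: 591.9 − 6.5(40.24) = 330.3
  N₂: 2227 (inert)
  CO₂: 0 + 4(40.24) = 161
  H₂O: 0 + 5(40.24) = 201.2
Total out = 2926 kmol/h; y_H₂O = 201.2 / 2926 = 0.06876.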